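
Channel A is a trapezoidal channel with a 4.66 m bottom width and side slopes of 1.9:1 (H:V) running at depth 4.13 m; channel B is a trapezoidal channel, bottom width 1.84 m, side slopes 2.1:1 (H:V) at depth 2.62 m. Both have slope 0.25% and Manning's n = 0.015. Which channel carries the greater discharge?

Channel A: With bottom width b = 4.66 m and side slope z = 1.9: A = (b + zy)y = (4.66 + 1.9×4.13)×4.13 = 51.65 m²; P = b + 2y√(1+z²) = 4.66 + 2×4.13×2.147 = 22.39 m. Hydraulic radius R = A/P = 51.65/22.39 = 2.306 m. Q_A = (1/0.015)·51.65·2.306^(2/3)·√0.0025 = 300.6 m³/s.
Channel B: With bottom width b = 1.84 m and side slope z = 2.1: A = (b + zy)y = (1.84 + 2.1×2.62)×2.62 = 19.24 m²; P = b + 2y√(1+z²) = 1.84 + 2×2.62×2.326 = 14.03 m. Hydraulic radius R = A/P = 19.24/14.03 = 1.371 m. Q_B = (1/0.015)·19.24·1.371^(2/3)·√0.0025 = 79.14 m³/s.
Q_A = 300.6 m³/s vs Q_B = 79.14 m³/s, so channel A carries more.

channel A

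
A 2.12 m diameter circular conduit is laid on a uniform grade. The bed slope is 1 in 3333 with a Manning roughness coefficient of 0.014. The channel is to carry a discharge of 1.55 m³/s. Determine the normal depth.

y_n = 1.11 m

Manning's equation rearranged: A R^(2/3) = nQ / (1·√S) = 0.014 × 1.55 / (√0.0003) = 1.253.
At y = 0.982 m: A R^(2/3) = 1.013 — too small.
At y = 1.36 m: A R^(2/3) = 1.716 — too large.
At y = 1.11 m: A R^(2/3) = 1.249 — ≈ 1.253.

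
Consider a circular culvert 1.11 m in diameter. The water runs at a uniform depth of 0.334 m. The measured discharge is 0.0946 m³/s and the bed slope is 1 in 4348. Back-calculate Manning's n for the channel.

n = 0.013

For a circular section of diameter D = 1.11 m at depth y = 0.334 m, the central angle is θ = 2 arccos(1 − 2y/D) = 2.322 rad. Then A = (D²/8)(θ − sin θ) = 0.2452 m² and P = Dθ/2 = 1.289 m.
Hydraulic radius R = A/P = 0.2452/1.289 = 0.1902 m.
Rearranging Manning's equation: n = (1/Q) A R^(2/3) S^(1/2) = (1/0.0946) × 0.2452 × 0.1902^(2/3) × √0.00023 = 0.013.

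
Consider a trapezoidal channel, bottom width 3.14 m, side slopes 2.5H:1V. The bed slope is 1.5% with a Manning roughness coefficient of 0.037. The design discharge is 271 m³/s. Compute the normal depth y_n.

Manning's equation rearranged: A R^(2/3) = nQ / (1·√S) = 0.037 × 271 / (√0.015) = 81.87.
Try y = 4.5 m: A R^(2/3) = 115 — over.
Try y = 3.27 m: A R^(2/3) = 54.41 — short.
Try y = 3.9 m: A R^(2/3) = 81.97 — ≈ 81.87.

y_n = 3.9 m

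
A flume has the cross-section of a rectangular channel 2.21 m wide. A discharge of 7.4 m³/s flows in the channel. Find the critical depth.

For a rectangular channel, critical depth y_c = (q²/g)^(1/3) where q = Q/b = 7.4/2.21 = 3.348 m²/s.
So y_c = (3.348²/9.81)^(1/3) = 1.05 m.

y_c = 1.05 m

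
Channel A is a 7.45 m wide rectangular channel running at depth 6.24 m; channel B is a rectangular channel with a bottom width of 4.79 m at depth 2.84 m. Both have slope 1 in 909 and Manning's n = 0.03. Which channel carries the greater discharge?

channel A

Channel A: Flow area A = b·y = 7.45 × 6.24 = 46.49 m². Wetted perimeter P = b + 2y = 7.45 + 2×6.24 = 19.93 m. Hydraulic radius R = A/P = 46.49/19.93 = 2.333 m. Q_A = (1/0.03)·46.49·2.333^(2/3)·√0.0011 = 90.4 m³/s.
Channel B: Flow area A = b·y = 4.79 × 2.84 = 13.6 m². Wetted perimeter P = b + 2y = 4.79 + 2×2.84 = 10.47 m. Hydraulic radius R = A/P = 13.6/10.47 = 1.299 m. Q_B = (1/0.03)·13.6·1.299^(2/3)·√0.0011 = 17.91 m³/s.
Q_A = 90.4 m³/s vs Q_B = 17.91 m³/s, so channel A carries more.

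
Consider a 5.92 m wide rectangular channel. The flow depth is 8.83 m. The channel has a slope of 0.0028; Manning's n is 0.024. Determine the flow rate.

Flow area A = b·y = 5.92 × 8.83 = 52.27 m². Wetted perimeter P = b + 2y = 5.92 + 2×8.83 = 23.58 m.
Hydraulic radius R = A/P = 52.27/23.58 = 2.217 m.
Manning's equation: Q = (1/n) A R^(2/3) S^(1/2) = (1/0.024) × 52.27 × 2.217^(2/3) × 0.0028^(1/2) = 196 m³/s.

Q = 196 m³/s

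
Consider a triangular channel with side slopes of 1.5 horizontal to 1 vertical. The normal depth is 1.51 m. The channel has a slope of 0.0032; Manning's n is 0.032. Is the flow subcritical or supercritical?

subcritical

For a triangular section with side slope z = 1.5: A = zy² = 1.5×1.51² = 3.42 m²; P = 2y√(1+z²) = 2×1.51×1.803 = 5.444 m.
Hydraulic radius R = A/P = 3.42/5.444 = 0.6282 m.
V = (1/n) R^(2/3) √S = (1/0.032) × 0.6282^(2/3) × √0.0032 = 1.297 m/s. Hydraulic depth D_h = A/T = 3.42/4.53 = 0.755 m.
Froude number Fr = V/√(g·D_h) = 1.297/√(9.81×0.755) = 0.476, which is less than 1, so the flow is subcritical.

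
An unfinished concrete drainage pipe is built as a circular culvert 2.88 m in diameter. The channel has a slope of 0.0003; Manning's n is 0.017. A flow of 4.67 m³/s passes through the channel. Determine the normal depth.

y_n = 2.09 m

Manning's equation rearranged: A R^(2/3) = nQ / (1·√S) = 0.017 × 4.67 / (√0.0003) = 4.584.
Try y = 1.64 m: A R^(2/3) = 3.241 — low.
Try y = 2.09 m: A R^(2/3) = 4.587 — matches.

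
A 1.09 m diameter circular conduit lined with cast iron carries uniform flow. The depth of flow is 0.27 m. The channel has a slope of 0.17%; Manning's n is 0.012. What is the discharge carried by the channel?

Q = 0.181 m³/s

For a circular section of diameter D = 1.09 m at depth y = 0.27 m, the central angle is θ = 2 arccos(1 − 2y/D) = 2.084 rad. Then A = (D²/8)(θ − sin θ) = 0.1801 m² and P = Dθ/2 = 1.136 m.
Hydraulic radius R = A/P = 0.1801/1.136 = 0.1586 m.
Manning's equation: Q = (1/n) A R^(2/3) S^(1/2) = (1/0.012) × 0.1801 × 0.1586^(2/3) × 0.0017^(1/2) = 0.181 m³/s.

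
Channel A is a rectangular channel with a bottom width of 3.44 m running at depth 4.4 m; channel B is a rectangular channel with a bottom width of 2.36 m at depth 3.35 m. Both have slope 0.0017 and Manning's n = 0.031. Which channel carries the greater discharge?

channel A

Channel A: Flow area A = b·y = 3.44 × 4.4 = 15.14 m². Wetted perimeter P = b + 2y = 3.44 + 2×4.4 = 12.24 m. Hydraulic radius R = A/P = 15.14/12.24 = 1.237 m. Q_A = (1/0.031)·15.14·1.237^(2/3)·√0.0017 = 23.19 m³/s.
Channel B: Flow area A = b·y = 2.36 × 3.35 = 7.906 m². Wetted perimeter P = b + 2y = 2.36 + 2×3.35 = 9.06 m. Hydraulic radius R = A/P = 7.906/9.06 = 0.8726 m. Q_B = (1/0.031)·7.906·0.8726^(2/3)·√0.0017 = 9.602 m³/s.
Q_A = 23.19 m³/s vs Q_B = 9.602 m³/s, so channel A carries more.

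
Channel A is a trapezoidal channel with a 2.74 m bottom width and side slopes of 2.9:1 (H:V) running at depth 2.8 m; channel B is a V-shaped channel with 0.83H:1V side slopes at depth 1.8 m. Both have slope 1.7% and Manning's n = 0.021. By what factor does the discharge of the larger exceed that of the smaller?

Channel A: With bottom width b = 2.74 m and side slope z = 2.9: A = (b + zy)y = (2.74 + 2.9×2.8)×2.8 = 30.41 m²; P = b + 2y√(1+z²) = 2.74 + 2×2.8×3.068 = 19.92 m. Hydraulic radius R = A/P = 30.41/19.92 = 1.527 m. Q_A = (1/0.021)·30.41·1.527^(2/3)·√0.017 = 250.3 m³/s.
Channel B: For a triangular section with side slope z = 0.83: A = zy² = 0.83×1.8² = 2.689 m²; P = 2y√(1+z²) = 2×1.8×1.3 = 4.678 m. Hydraulic radius R = A/P = 2.689/4.678 = 0.5748 m. Q_B = (1/0.021)·2.689·0.5748^(2/3)·√0.017 = 11.54 m³/s.
The larger discharge is 250.3 m³/s and the smaller is 11.54 m³/s; the ratio is 21.7.

21.7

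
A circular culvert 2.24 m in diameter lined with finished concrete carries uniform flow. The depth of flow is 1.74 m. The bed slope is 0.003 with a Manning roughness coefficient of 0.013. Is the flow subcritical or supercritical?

For a circular section of diameter D = 2.24 m at depth y = 1.74 m, the central angle is θ = 2 arccos(1 − 2y/D) = 4.315 rad. Then A = (D²/8)(θ − sin θ) = 3.285 m² and P = Dθ/2 = 4.833 m.
Hydraulic radius R = A/P = 3.285/4.833 = 0.6797 m.
V = (1/n) R^(2/3) √S = (1/0.013) × 0.6797^(2/3) × √0.003 = 3.257 m/s. Hydraulic depth D_h = A/T = 3.285/1.865 = 1.761 m.
Froude number Fr = V/√(g·D_h) = 3.257/√(9.81×1.761) = 0.784, which is less than 1, so the flow is subcritical.

subcritical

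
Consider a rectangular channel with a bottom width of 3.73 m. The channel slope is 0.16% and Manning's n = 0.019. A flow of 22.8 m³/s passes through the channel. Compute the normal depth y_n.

y_n = 2.72 m

Manning's equation rearranged: A R^(2/3) = nQ / (1·√S) = 0.019 × 22.8 / (√0.0016) = 10.83.
Try y = 3.18 m: A R^(2/3) = 13.21 — over.
Try y = 2.72 m: A R^(2/3) = 10.85 — ≈ 10.83.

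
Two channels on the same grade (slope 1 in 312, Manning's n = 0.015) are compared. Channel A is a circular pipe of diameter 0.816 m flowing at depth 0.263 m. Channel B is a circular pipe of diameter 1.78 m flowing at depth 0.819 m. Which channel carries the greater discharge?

Channel A: For a circular section of diameter D = 0.816 m at depth y = 0.263 m, the central angle is θ = 2 arccos(1 − 2y/D) = 2.415 rad. Then A = (D²/8)(θ − sin θ) = 0.1457 m² and P = Dθ/2 = 0.9853 m. Hydraulic radius R = A/P = 0.1457/0.9853 = 0.1479 m. Q_A = (1/0.015)·0.1457·0.1479^(2/3)·√0.003205 = 0.1538 m³/s.
Channel B: For a circular section of diameter D = 1.78 m at depth y = 0.819 m, the central angle is θ = 2 arccos(1 − 2y/D) = 2.982 rad. Then A = (D²/8)(θ − sin θ) = 1.118 m² and P = Dθ/2 = 2.654 m. Hydraulic radius R = A/P = 1.118/2.654 = 0.4213 m. Q_B = (1/0.015)·1.118·0.4213^(2/3)·√0.003205 = 2.371 m³/s.
Q_A = 0.1538 m³/s vs Q_B = 2.371 m³/s, so channel B carries more.

channel B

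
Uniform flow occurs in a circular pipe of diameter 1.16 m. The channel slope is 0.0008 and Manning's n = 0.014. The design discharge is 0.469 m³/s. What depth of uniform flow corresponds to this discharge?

y_n = 0.581 m

Manning's equation rearranged: A R^(2/3) = nQ / (1·√S) = 0.014 × 0.469 / (√0.0008) = 0.2321.
Try y = 0.702 m: A R^(2/3) = 0.3152 — high.
Try y = 0.581 m: A R^(2/3) = 0.2322 — matches.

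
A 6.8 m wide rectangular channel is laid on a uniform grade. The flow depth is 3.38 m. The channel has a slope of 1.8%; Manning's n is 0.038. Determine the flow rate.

Flow area A = b·y = 6.8 × 3.38 = 22.98 m². Wetted perimeter P = b + 2y = 6.8 + 2×3.38 = 13.56 m.
Hydraulic radius R = A/P = 22.98/13.56 = 1.695 m.
Manning's equation: Q = (1/n) A R^(2/3) S^(1/2) = (1/0.038) × 22.98 × 1.695^(2/3) × 0.018^(1/2) = 115 m³/s.

Q = 115 m³/s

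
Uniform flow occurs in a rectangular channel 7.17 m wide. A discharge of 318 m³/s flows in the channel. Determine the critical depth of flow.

For a rectangular channel, critical depth y_c = (q²/g)^(1/3) where q = Q/b = 318/7.17 = 44.35 m²/s.
So y_c = (44.35²/9.81)^(1/3) = 5.85 m.

y_c = 5.85 m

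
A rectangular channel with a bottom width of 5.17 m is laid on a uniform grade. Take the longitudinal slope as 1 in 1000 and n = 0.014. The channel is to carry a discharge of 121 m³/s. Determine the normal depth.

y_n = 6.82 m

Manning's equation rearranged: A R^(2/3) = nQ / (1·√S) = 0.014 × 121 / (√0.001) = 53.57.
Try y = 5.67 m: A R^(2/3) = 42.98 — too small.
Try y = 6.82 m: A R^(2/3) = 53.6 — ≈ 53.57.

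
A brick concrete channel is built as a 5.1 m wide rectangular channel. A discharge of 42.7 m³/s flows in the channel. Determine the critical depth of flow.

For a rectangular channel, critical depth y_c = (q²/g)^(1/3) where q = Q/b = 42.7/5.1 = 8.373 m²/s.
So y_c = (8.373²/9.81)^(1/3) = 1.93 m.

y_c = 1.93 m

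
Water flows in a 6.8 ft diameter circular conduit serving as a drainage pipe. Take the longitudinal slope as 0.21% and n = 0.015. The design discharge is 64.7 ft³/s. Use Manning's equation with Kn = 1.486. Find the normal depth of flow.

Manning's equation rearranged: A R^(2/3) = nQ / (1.486·√S) = 0.015 × 64.7 / (1.486 × √0.0021) = 14.25.
Try y = 1.68 ft: A R^(2/3) = 6.922 — too small.
Try y = 2.85 ft: A R^(2/3) = 18.98 — too large.
Try y = 2.44 ft: A R^(2/3) = 14.25 — close enough.

y_n = 2.44 ft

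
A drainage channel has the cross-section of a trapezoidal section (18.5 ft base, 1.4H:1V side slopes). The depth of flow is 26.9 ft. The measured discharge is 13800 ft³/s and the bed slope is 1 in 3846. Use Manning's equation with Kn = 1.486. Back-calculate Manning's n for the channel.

n = 0.0149

With bottom width b = 18.5 ft and side slope z = 1.4: A = (b + zy)y = (18.5 + 1.4×26.9)×26.9 = 1511 ft²; P = b + 2y√(1+z²) = 18.5 + 2×26.9×1.72 = 111.1 ft.
Hydraulic radius R = A/P = 1511/111.1 = 13.6 ft.
Rearranging Manning's equation: n = (1.486/Q) A R^(2/3) S^(1/2) = (1.486/13800) × 1511 × 13.6^(2/3) × √0.00026 = 0.0149.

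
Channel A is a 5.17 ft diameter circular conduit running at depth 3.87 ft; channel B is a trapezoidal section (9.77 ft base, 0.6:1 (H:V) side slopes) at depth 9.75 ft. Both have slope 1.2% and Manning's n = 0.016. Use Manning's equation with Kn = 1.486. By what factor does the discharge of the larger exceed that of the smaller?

18.8

Channel A: For a circular section of diameter D = 5.17 ft at depth y = 3.87 ft, the central angle is θ = 2 arccos(1 − 2y/D) = 4.182 rad. Then A = (D²/8)(θ − sin θ) = 16.86 ft² and P = Dθ/2 = 10.81 ft. Hydraulic radius R = A/P = 16.86/10.81 = 1.559 ft. Q_A = (1.486/0.016)·16.86·1.559^(2/3)·√0.012 = 230.6 ft³/s.
Channel B: With bottom width b = 9.77 ft and side slope z = 0.6: A = (b + zy)y = (9.77 + 0.6×9.75)×9.75 = 152.3 ft²; P = b + 2y√(1+z²) = 9.77 + 2×9.75×1.166 = 32.51 ft. Hydraulic radius R = A/P = 152.3/32.51 = 4.684 ft. Q_B = (1.486/0.016)·152.3·4.684^(2/3)·√0.012 = 4338 ft³/s.
The larger discharge is 4338 ft³/s and the smaller is 230.6 ft³/s; the ratio is 18.8.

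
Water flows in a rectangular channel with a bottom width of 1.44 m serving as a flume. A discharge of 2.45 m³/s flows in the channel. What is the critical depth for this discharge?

y_c = 0.666 m

For a rectangular channel, critical depth y_c = (q²/g)^(1/3) where q = Q/b = 2.45/1.44 = 1.701 m²/s.
So y_c = (1.701²/9.81)^(1/3) = 0.666 m.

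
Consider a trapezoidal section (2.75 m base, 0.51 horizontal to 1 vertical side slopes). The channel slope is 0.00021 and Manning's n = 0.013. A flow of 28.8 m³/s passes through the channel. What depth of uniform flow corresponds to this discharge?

Manning's equation rearranged: A R^(2/3) = nQ / (1·√S) = 0.013 × 28.8 / (√0.00021) = 25.84.
Try y = 4.38 m: A R^(2/3) = 31.52 — too large.
Try y = 3.13 m: A R^(2/3) = 16.96 — too small.
Try y = 3.94 m: A R^(2/3) = 25.84 — ≈ 25.84.

y_n = 3.94 m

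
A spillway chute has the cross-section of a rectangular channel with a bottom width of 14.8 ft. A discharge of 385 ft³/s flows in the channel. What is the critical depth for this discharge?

For a rectangular channel, critical depth y_c = (q²/g)^(1/3) where q = Q/b = 385/14.8 = 26.01 ft²/s.
So y_c = (26.01²/32.2)^(1/3) = 2.76 ft.

y_c = 2.76 ft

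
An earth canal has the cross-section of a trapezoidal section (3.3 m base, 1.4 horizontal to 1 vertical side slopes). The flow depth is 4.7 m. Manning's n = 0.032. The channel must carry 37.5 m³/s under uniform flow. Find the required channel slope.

With bottom width b = 3.3 m and side slope z = 1.4: A = (b + zy)y = (3.3 + 1.4×4.7)×4.7 = 46.44 m²; P = b + 2y√(1+z²) = 3.3 + 2×4.7×1.72 = 19.47 m.
Hydraulic radius R = A/P = 46.44/19.47 = 2.385 m.
From Manning's equation, S = [nQ / (1 A R^(2/3))]² = [0.032 × 37.5 / (1 × 46.44 × 2.385^(2/3))]² = 0.00021.

S = 0.00021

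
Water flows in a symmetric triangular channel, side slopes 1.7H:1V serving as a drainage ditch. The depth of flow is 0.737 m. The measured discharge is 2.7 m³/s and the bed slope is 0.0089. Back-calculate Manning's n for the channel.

n = 0.015

For a triangular section with side slope z = 1.7: A = zy² = 1.7×0.737² = 0.9234 m²; P = 2y√(1+z²) = 2×0.737×1.972 = 2.907 m.
Hydraulic radius R = A/P = 0.9234/2.907 = 0.3176 m.
Rearranging Manning's equation: n = (1/Q) A R^(2/3) S^(1/2) = (1/2.7) × 0.9234 × 0.3176^(2/3) × √0.0089 = 0.015.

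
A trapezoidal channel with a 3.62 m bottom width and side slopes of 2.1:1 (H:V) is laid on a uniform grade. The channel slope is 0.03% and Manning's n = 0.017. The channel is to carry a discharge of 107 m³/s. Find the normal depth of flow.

Manning's equation rearranged: A R^(2/3) = nQ / (1·√S) = 0.017 × 107 / (√0.0003) = 105.
Try y = 3.56 m: A R^(2/3) = 61.81 — low.
Try y = 4.96 m: A R^(2/3) = 131.9 — high.
Try y = 4.49 m: A R^(2/3) = 104.8 — matches.

y_n = 4.49 m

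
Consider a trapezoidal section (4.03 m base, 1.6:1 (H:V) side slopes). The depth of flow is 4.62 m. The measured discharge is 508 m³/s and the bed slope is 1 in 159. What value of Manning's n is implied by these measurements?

With bottom width b = 4.03 m and side slope z = 1.6: A = (b + zy)y = (4.03 + 1.6×4.62)×4.62 = 52.77 m²; P = b + 2y√(1+z²) = 4.03 + 2×4.62×1.887 = 21.46 m.
Hydraulic radius R = A/P = 52.77/21.46 = 2.459 m.
Rearranging Manning's equation: n = (1/Q) A R^(2/3) S^(1/2) = (1/508) × 52.77 × 2.459^(2/3) × √0.006289 = 0.015.

n = 0.015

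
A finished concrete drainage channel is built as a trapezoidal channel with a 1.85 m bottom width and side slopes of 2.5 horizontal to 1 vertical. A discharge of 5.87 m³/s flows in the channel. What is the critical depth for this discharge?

y_c = 0.73 m

At critical depth, Q² T / (g A³) = 1, i.e. A³/T = Q²/g = 5.87²/9.81 = 3.512.
Try y = 0.795 m: A³/T = 4.875 — over.
Try y = 0.604 m: A³/T = 1.716 — short.
Try y = 0.73 m: A³/T = 3.511 — close enough.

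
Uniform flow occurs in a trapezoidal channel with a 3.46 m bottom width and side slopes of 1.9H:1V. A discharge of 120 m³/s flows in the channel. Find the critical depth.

At critical depth, Q² T / (g A³) = 1, i.e. A³/T = Q²/g = 120²/9.81 = 1468.
Trying y = 2.09 m: A³/T = 328.5 — low.
Trying y = 3.53 m: A³/T = 2740 — high.
Trying y = 3.04 m: A³/T = 1474 — close enough.

y_c = 3.04 m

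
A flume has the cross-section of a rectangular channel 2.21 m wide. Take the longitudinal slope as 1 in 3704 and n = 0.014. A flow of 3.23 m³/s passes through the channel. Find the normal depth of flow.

Manning's equation rearranged: A R^(2/3) = nQ / (1·√S) = 0.014 × 3.23 / (√0.00027) = 2.752.
Trying y = 2.07 m: A R^(2/3) = 3.676 — too large.
Trying y = 1.64 m: A R^(2/3) = 2.748 — ≈ 2.752.

y_n = 1.64 m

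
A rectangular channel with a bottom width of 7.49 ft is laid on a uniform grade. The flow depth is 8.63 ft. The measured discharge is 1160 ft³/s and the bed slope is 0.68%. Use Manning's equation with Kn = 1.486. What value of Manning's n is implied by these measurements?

Flow area A = b·y = 7.49 × 8.63 = 64.64 ft². Wetted perimeter P = b + 2y = 7.49 + 2×8.63 = 24.75 ft.
Hydraulic radius R = A/P = 64.64/24.75 = 2.612 ft.
Rearranging Manning's equation: n = (1.486/Q) A R^(2/3) S^(1/2) = (1.486/1160) × 64.64 × 2.612^(2/3) × √0.0068 = 0.0129.

n = 0.0129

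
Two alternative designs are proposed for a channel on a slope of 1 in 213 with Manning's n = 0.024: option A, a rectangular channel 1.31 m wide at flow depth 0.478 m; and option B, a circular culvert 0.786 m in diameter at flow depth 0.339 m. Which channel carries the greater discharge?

Channel A: Flow area A = b·y = 1.31 × 0.478 = 0.6262 m². Wetted perimeter P = b + 2y = 1.31 + 2×0.478 = 2.266 m. Hydraulic radius R = A/P = 0.6262/2.266 = 0.2763 m. Q_A = (1/0.024)·0.6262·0.2763^(2/3)·√0.004695 = 0.7584 m³/s.
Channel B: For a circular section of diameter D = 0.786 m at depth y = 0.339 m, the central angle is θ = 2 arccos(1 − 2y/D) = 2.866 rad. Then A = (D²/8)(θ − sin θ) = 0.2003 m² and P = Dθ/2 = 1.126 m. Hydraulic radius R = A/P = 0.2003/1.126 = 0.1778 m. Q_B = (1/0.024)·0.2003·0.1778^(2/3)·√0.004695 = 0.1808 m³/s.
Q_A = 0.7584 m³/s vs Q_B = 0.1808 m³/s, so channel A carries more.

channel A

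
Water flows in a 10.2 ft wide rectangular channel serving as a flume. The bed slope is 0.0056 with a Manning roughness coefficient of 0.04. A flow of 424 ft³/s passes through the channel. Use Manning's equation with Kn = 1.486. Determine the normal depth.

Manning's equation rearranged: A R^(2/3) = nQ / (1.486·√S) = 0.04 × 424 / (1.486 × √0.0056) = 152.5.
Trying y = 6.13 ft: A R^(2/3) = 123.7 — too small.
Trying y = 7.21 ft: A R^(2/3) = 152.5 — close enough.

y_n = 7.21 ft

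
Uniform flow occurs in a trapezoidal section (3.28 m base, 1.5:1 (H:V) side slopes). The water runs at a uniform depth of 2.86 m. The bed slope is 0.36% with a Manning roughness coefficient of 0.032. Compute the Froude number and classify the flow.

With bottom width b = 3.28 m and side slope z = 1.5: A = (b + zy)y = (3.28 + 1.5×2.86)×2.86 = 21.65 m²; P = b + 2y√(1+z²) = 3.28 + 2×2.86×1.803 = 13.59 m.
Hydraulic radius R = A/P = 21.65/13.59 = 1.593 m.
V = (1/n) R^(2/3) √S = (1/0.032) × 1.593^(2/3) × √0.0036 = 2.557 m/s. Hydraulic depth D_h = A/T = 21.65/11.86 = 1.825 m.
Froude number Fr = V/√(g·D_h) = 2.557/√(9.81×1.825) = 0.604, which is less than 1, so the flow is subcritical.

subcritical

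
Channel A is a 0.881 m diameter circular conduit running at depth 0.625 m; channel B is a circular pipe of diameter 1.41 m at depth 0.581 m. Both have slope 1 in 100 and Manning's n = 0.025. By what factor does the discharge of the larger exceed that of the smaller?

1.46

Channel A: For a circular section of diameter D = 0.881 m at depth y = 0.625 m, the central angle is θ = 2 arccos(1 − 2y/D) = 4.006 rad. Then A = (D²/8)(θ − sin θ) = 0.4625 m² and P = Dθ/2 = 1.765 m. Hydraulic radius R = A/P = 0.4625/1.765 = 0.2621 m. Q_A = (1/0.025)·0.4625·0.2621^(2/3)·√0.01 = 0.7575 m³/s.
Channel B: For a circular section of diameter D = 1.41 m at depth y = 0.581 m, the central angle is θ = 2 arccos(1 − 2y/D) = 2.788 rad. Then A = (D²/8)(θ − sin θ) = 0.6068 m² and P = Dθ/2 = 1.966 m. Hydraulic radius R = A/P = 0.6068/1.966 = 0.3087 m. Q_B = (1/0.025)·0.6068·0.3087^(2/3)·√0.01 = 1.109 m³/s.
The larger discharge is 1.109 m³/s and the smaller is 0.7575 m³/s; the ratio is 1.46.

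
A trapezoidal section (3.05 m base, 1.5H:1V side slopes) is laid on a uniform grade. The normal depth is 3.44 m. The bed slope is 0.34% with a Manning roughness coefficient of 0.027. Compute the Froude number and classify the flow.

With bottom width b = 3.05 m and side slope z = 1.5: A = (b + zy)y = (3.05 + 1.5×3.44)×3.44 = 28.24 m²; P = b + 2y√(1+z²) = 3.05 + 2×3.44×1.803 = 15.45 m.
Hydraulic radius R = A/P = 28.24/15.45 = 1.828 m.
V = (1/n) R^(2/3) √S = (1/0.027) × 1.828^(2/3) × √0.0034 = 3.228 m/s. Hydraulic depth D_h = A/T = 28.24/13.37 = 2.112 m.
Froude number Fr = V/√(g·D_h) = 3.228/√(9.81×2.112) = 0.709, which is less than 1, so the flow is subcritical.

subcritical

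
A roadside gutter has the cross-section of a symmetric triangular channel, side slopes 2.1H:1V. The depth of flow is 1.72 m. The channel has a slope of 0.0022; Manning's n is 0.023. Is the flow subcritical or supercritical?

For a triangular section with side slope z = 2.1: A = zy² = 2.1×1.72² = 6.213 m²; P = 2y√(1+z²) = 2×1.72×2.326 = 8.001 m.
Hydraulic radius R = A/P = 6.213/8.001 = 0.7765 m.
V = (1/n) R^(2/3) √S = (1/0.023) × 0.7765^(2/3) × √0.0022 = 1.723 m/s. Hydraulic depth D_h = A/T = 6.213/7.224 = 0.86 m.
Froude number Fr = V/√(g·D_h) = 1.723/√(9.81×0.86) = 0.593, which is less than 1, so the flow is subcritical.

subcritical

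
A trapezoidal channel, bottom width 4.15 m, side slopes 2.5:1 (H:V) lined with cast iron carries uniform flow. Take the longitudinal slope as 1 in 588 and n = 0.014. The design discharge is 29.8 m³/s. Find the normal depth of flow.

Manning's equation rearranged: A R^(2/3) = nQ / (1·√S) = 0.014 × 29.8 / (√0.001701) = 10.12.
Try y = 1.63 m: A R^(2/3) = 13.74 — too large.
Try y = 1.4 m: A R^(2/3) = 10.1 — matches.

y_n = 1.4 m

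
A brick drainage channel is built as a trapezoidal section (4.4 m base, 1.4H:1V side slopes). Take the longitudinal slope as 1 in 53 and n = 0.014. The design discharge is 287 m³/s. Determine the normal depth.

Manning's equation rearranged: A R^(2/3) = nQ / (1·√S) = 0.014 × 287 / (√0.01887) = 29.25.
At y = 2.87 m: A R^(2/3) = 34.31 — high.
At y = 2.02 m: A R^(2/3) = 17.27 — low.
At y = 2.65 m: A R^(2/3) = 29.27 — close enough.

y_n = 2.65 m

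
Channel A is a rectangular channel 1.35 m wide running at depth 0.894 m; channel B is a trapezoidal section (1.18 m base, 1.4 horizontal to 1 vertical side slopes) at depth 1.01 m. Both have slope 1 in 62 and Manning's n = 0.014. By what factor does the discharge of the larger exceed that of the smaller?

Channel A: Flow area A = b·y = 1.35 × 0.894 = 1.207 m². Wetted perimeter P = b + 2y = 1.35 + 2×0.894 = 3.138 m. Hydraulic radius R = A/P = 1.207/3.138 = 0.3846 m. Q_A = (1/0.014)·1.207·0.3846^(2/3)·√0.01613 = 5.79 m³/s.
Channel B: With bottom width b = 1.18 m and side slope z = 1.4: A = (b + zy)y = (1.18 + 1.4×1.01)×1.01 = 2.62 m²; P = b + 2y√(1+z²) = 1.18 + 2×1.01×1.72 = 4.655 m. Hydraulic radius R = A/P = 2.62/4.655 = 0.5628 m. Q_B = (1/0.014)·2.62·0.5628^(2/3)·√0.01613 = 16.2 m³/s.
The larger discharge is 16.2 m³/s and the smaller is 5.79 m³/s; the ratio is 2.8.

2.8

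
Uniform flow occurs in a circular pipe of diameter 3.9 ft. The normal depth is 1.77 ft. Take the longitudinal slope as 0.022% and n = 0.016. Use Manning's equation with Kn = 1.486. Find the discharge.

For a circular section of diameter D = 3.9 ft at depth y = 1.77 ft, the central angle is θ = 2 arccos(1 − 2y/D) = 2.957 rad. Then A = (D²/8)(θ − sin θ) = 5.272 ft² and P = Dθ/2 = 5.766 ft.
Hydraulic radius R = A/P = 5.272/5.766 = 0.9144 ft.
Manning's equation: Q = (1.486/n) A R^(2/3) S^(1/2) = (1.486/0.016) × 5.272 × 0.9144^(2/3) × 0.00022^(1/2) = 6.84 ft³/s.

Q = 6.84 ft³/s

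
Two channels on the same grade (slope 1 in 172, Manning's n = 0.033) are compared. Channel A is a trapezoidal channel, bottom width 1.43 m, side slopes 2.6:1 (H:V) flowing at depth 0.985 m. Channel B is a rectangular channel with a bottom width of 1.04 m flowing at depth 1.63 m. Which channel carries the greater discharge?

Channel A: With bottom width b = 1.43 m and side slope z = 2.6: A = (b + zy)y = (1.43 + 2.6×0.985)×0.985 = 3.931 m²; P = b + 2y√(1+z²) = 1.43 + 2×0.985×2.786 = 6.918 m. Hydraulic radius R = A/P = 3.931/6.918 = 0.5683 m. Q_A = (1/0.033)·3.931·0.5683^(2/3)·√0.005814 = 6.232 m³/s.
Channel B: Flow area A = b·y = 1.04 × 1.63 = 1.695 m². Wetted perimeter P = b + 2y = 1.04 + 2×1.63 = 4.3 m. Hydraulic radius R = A/P = 1.695/4.3 = 0.3942 m. Q_B = (1/0.033)·1.695·0.3942^(2/3)·√0.005814 = 2.106 m³/s.
Q_A = 6.232 m³/s vs Q_B = 2.106 m³/s, so channel A carries more.

channel A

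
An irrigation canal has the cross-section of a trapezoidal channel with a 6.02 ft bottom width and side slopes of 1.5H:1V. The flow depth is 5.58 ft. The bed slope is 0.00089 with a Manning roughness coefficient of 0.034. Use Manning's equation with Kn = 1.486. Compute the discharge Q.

With bottom width b = 6.02 ft and side slope z = 1.5: A = (b + zy)y = (6.02 + 1.5×5.58)×5.58 = 80.3 ft²; P = b + 2y√(1+z²) = 6.02 + 2×5.58×1.803 = 26.14 ft.
Hydraulic radius R = A/P = 80.3/26.14 = 3.072 ft.
Manning's equation: Q = (1.486/n) A R^(2/3) S^(1/2) = (1.486/0.034) × 80.3 × 3.072^(2/3) × 0.00089^(1/2) = 221 ft³/s.

Q = 221 ft³/s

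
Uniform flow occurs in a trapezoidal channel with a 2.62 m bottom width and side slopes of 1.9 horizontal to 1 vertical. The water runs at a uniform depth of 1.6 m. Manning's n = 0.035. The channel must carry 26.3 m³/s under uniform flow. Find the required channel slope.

With bottom width b = 2.62 m and side slope z = 1.9: A = (b + zy)y = (2.62 + 1.9×1.6)×1.6 = 9.056 m²; P = b + 2y√(1+z²) = 2.62 + 2×1.6×2.147 = 9.491 m.
Hydraulic radius R = A/P = 9.056/9.491 = 0.9542 m.
From Manning's equation, S = [nQ / (1 A R^(2/3))]² = [0.035 × 26.3 / (1 × 9.056 × 0.9542^(2/3))]² = 0.011.

S = 0.011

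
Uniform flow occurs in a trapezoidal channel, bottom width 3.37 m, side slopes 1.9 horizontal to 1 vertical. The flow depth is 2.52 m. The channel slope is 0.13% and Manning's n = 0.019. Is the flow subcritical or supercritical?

With bottom width b = 3.37 m and side slope z = 1.9: A = (b + zy)y = (3.37 + 1.9×2.52)×2.52 = 20.56 m²; P = b + 2y√(1+z²) = 3.37 + 2×2.52×2.147 = 14.19 m.
Hydraulic radius R = A/P = 20.56/14.19 = 1.449 m.
V = (1/n) R^(2/3) √S = (1/0.019) × 1.449^(2/3) × √0.0013 = 2.43 m/s. Hydraulic depth D_h = A/T = 20.56/12.95 = 1.588 m.
Froude number Fr = V/√(g·D_h) = 2.43/√(9.81×1.588) = 0.616, which is less than 1, so the flow is subcritical.

subcritical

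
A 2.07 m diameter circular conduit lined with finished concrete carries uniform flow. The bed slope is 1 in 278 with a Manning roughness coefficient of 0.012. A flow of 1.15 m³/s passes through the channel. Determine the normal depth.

y_n = 0.455 m

Manning's equation rearranged: A R^(2/3) = nQ / (1·√S) = 0.012 × 1.15 / (√0.003597) = 0.2301.
Trying y = 0.522 m: A R^(2/3) = 0.3023 — too large.
Trying y = 0.311 m: A R^(2/3) = 0.1058 — too small.
Trying y = 0.455 m: A R^(2/3) = 0.2298 — matches.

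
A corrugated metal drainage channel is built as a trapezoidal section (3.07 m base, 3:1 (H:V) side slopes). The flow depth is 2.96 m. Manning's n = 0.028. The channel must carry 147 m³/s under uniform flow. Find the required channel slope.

With bottom width b = 3.07 m and side slope z = 3: A = (b + zy)y = (3.07 + 3×2.96)×2.96 = 35.37 m²; P = b + 2y√(1+z²) = 3.07 + 2×2.96×3.162 = 21.79 m.
Hydraulic radius R = A/P = 35.37/21.79 = 1.623 m.
From Manning's equation, S = [nQ / (1 A R^(2/3))]² = [0.028 × 147 / (1 × 35.37 × 1.623^(2/3))]² = 0.0071.

S = 0.0071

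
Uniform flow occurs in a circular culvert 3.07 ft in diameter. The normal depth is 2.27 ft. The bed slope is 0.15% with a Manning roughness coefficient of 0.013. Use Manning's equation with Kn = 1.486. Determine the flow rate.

Q = 24.6 ft³/s

For a circular section of diameter D = 3.07 ft at depth y = 2.27 ft, the central angle is θ = 2 arccos(1 − 2y/D) = 4.14 rad. Then A = (D²/8)(θ − sin θ) = 5.868 ft² and P = Dθ/2 = 6.355 ft.
Hydraulic radius R = A/P = 5.868/6.355 = 0.9234 ft.
Manning's equation: Q = (1.486/n) A R^(2/3) S^(1/2) = (1.486/0.013) × 5.868 × 0.9234^(2/3) × 0.0015^(1/2) = 24.6 ft³/s.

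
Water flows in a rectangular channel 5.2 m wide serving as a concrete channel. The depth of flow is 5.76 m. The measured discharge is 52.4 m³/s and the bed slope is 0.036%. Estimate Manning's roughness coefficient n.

n = 0.016

Flow area A = b·y = 5.2 × 5.76 = 29.95 m². Wetted perimeter P = b + 2y = 5.2 + 2×5.76 = 16.72 m.
Hydraulic radius R = A/P = 29.95/16.72 = 1.791 m.
Rearranging Manning's equation: n = (1/Q) A R^(2/3) S^(1/2) = (1/52.4) × 29.95 × 1.791^(2/3) × √0.00036 = 0.016.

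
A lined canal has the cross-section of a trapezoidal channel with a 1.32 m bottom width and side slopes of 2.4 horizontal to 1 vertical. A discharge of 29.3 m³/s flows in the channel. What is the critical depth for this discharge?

y_c = 1.73 m

At critical depth, Q² T / (g A³) = 1, i.e. A³/T = Q²/g = 29.3²/9.81 = 87.51.
At y = 1.47 m: A³/T = 43.21 — short.
At y = 2.18 m: A³/T = 247.3 — over.
At y = 1.73 m: A³/T = 88.15 — matches.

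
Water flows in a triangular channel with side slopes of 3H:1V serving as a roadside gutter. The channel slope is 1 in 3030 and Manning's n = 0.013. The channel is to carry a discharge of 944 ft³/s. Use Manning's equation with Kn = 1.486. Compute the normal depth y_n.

Manning's equation rearranged: A R^(2/3) = nQ / (1.486·√S) = 0.013 × 944 / (1.486 × √0.00033) = 454.6.
Trying y = 9.07 ft: A R^(2/3) = 652.8 — over.
Trying y = 7.92 ft: A R^(2/3) = 454.8 — ≈ 454.6.

y_n = 7.92 ft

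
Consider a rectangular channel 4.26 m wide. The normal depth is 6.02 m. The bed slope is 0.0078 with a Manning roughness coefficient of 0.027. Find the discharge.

Q = 113 m³/s

Flow area A = b·y = 4.26 × 6.02 = 25.65 m². Wetted perimeter P = b + 2y = 4.26 + 2×6.02 = 16.3 m.
Hydraulic radius R = A/P = 25.65/16.3 = 1.573 m.
Manning's equation: Q = (1/n) A R^(2/3) S^(1/2) = (1/0.027) × 25.65 × 1.573^(2/3) × 0.0078^(1/2) = 113 m³/s.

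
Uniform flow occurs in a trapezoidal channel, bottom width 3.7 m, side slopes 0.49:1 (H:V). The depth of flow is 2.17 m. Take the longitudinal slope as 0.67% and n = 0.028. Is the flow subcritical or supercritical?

subcritical

With bottom width b = 3.7 m and side slope z = 0.49: A = (b + zy)y = (3.7 + 0.49×2.17)×2.17 = 10.34 m²; P = b + 2y√(1+z²) = 3.7 + 2×2.17×1.114 = 8.533 m.
Hydraulic radius R = A/P = 10.34/8.533 = 1.211 m.
V = (1/n) R^(2/3) √S = (1/0.028) × 1.211^(2/3) × √0.0067 = 3.322 m/s. Hydraulic depth D_h = A/T = 10.34/5.827 = 1.774 m.
Froude number Fr = V/√(g·D_h) = 3.322/√(9.81×1.774) = 0.796, which is less than 1, so the flow is subcritical.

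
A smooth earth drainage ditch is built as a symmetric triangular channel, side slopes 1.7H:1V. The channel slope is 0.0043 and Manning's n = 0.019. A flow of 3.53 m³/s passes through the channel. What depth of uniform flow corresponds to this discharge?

Manning's equation rearranged: A R^(2/3) = nQ / (1·√S) = 0.019 × 3.53 / (√0.0043) = 1.023.
Try y = 0.85 m: A R^(2/3) = 0.6288 — low.
Try y = 1.28 m: A R^(2/3) = 1.873 — high.
Try y = 1.02 m: A R^(2/3) = 1.023 — matches.

y_n = 1.02 m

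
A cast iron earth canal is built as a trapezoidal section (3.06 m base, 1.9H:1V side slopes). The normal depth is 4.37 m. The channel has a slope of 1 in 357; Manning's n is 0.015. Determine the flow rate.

With bottom width b = 3.06 m and side slope z = 1.9: A = (b + zy)y = (3.06 + 1.9×4.37)×4.37 = 49.66 m²; P = b + 2y√(1+z²) = 3.06 + 2×4.37×2.147 = 21.83 m.
Hydraulic radius R = A/P = 49.66/21.83 = 2.275 m.
Manning's equation: Q = (1/n) A R^(2/3) S^(1/2) = (1/0.015) × 49.66 × 2.275^(2/3) × 0.002801^(1/2) = 303 m³/s.

Q = 303 m³/s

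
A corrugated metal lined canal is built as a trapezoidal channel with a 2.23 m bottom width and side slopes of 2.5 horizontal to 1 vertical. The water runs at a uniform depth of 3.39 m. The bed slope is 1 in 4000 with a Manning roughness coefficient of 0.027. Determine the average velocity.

V = 0.857 m/s

With bottom width b = 2.23 m and side slope z = 2.5: A = (b + zy)y = (2.23 + 2.5×3.39)×3.39 = 36.29 m²; P = b + 2y√(1+z²) = 2.23 + 2×3.39×2.693 = 20.49 m.
Hydraulic radius R = A/P = 36.29/20.49 = 1.771 m.
From Manning's equation, V = (1/n) R^(2/3) S^(1/2) = (1/0.027) × 1.771^(2/3) × 0.00025^(1/2) = 0.857 m/s.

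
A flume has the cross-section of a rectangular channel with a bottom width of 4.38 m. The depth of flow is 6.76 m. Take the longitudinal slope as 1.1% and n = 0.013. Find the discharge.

Flow area A = b·y = 4.38 × 6.76 = 29.61 m². Wetted perimeter P = b + 2y = 4.38 + 2×6.76 = 17.9 m.
Hydraulic radius R = A/P = 29.61/17.9 = 1.654 m.
Manning's equation: Q = (1/n) A R^(2/3) S^(1/2) = (1/0.013) × 29.61 × 1.654^(2/3) × 0.011^(1/2) = 334 m³/s.

Q = 334 m³/s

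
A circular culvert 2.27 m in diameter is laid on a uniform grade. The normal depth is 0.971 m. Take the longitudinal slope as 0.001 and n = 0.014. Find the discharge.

Q = 2.38 m³/s

For a circular section of diameter D = 2.27 m at depth y = 0.971 m, the central angle is θ = 2 arccos(1 − 2y/D) = 2.852 rad. Then A = (D²/8)(θ − sin θ) = 1.653 m² and P = Dθ/2 = 3.237 m.
Hydraulic radius R = A/P = 1.653/3.237 = 0.5106 m.
Manning's equation: Q = (1/n) A R^(2/3) S^(1/2) = (1/0.014) × 1.653 × 0.5106^(2/3) × 0.001^(1/2) = 2.38 m³/s.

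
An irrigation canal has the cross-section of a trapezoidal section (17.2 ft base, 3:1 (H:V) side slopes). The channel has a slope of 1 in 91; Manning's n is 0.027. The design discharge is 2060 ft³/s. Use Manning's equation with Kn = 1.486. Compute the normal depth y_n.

Manning's equation rearranged: A R^(2/3) = nQ / (1.486·√S) = 0.027 × 2060 / (1.486 × √0.01099) = 357.1.
Try y = 5.77 ft: A R^(2/3) = 477.1 — high.
Try y = 5 ft: A R^(2/3) = 356.7 — close enough.

y_n = 5 ft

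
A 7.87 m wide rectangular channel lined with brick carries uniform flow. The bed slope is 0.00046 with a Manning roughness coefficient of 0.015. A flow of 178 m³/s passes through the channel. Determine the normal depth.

Manning's equation rearranged: A R^(2/3) = nQ / (1·√S) = 0.015 × 178 / (√0.00046) = 124.5.
Trying y = 5.63 m: A R^(2/3) = 77.56 — short.
Trying y = 9.76 m: A R^(2/3) = 152.7 — over.
Trying y = 8.23 m: A R^(2/3) = 124.4 — ≈ 124.5.

y_n = 8.23 m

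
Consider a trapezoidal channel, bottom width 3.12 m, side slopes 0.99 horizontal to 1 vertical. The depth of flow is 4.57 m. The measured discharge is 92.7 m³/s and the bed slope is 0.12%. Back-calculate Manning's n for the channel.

n = 0.022

With bottom width b = 3.12 m and side slope z = 0.99: A = (b + zy)y = (3.12 + 0.99×4.57)×4.57 = 34.93 m²; P = b + 2y√(1+z²) = 3.12 + 2×4.57×1.407 = 15.98 m.
Hydraulic radius R = A/P = 34.93/15.98 = 2.186 m.
Rearranging Manning's equation: n = (1/Q) A R^(2/3) S^(1/2) = (1/92.7) × 34.93 × 2.186^(2/3) × √0.0012 = 0.022.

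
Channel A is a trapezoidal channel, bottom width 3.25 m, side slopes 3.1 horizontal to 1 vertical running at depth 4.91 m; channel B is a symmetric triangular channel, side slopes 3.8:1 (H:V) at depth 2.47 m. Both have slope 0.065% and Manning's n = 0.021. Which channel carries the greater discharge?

Channel A: With bottom width b = 3.25 m and side slope z = 3.1: A = (b + zy)y = (3.25 + 3.1×4.91)×4.91 = 90.69 m²; P = b + 2y√(1+z²) = 3.25 + 2×4.91×3.257 = 35.24 m. Hydraulic radius R = A/P = 90.69/35.24 = 2.574 m. Q_A = (1/0.021)·90.69·2.574^(2/3)·√0.00065 = 206.8 m³/s.
Channel B: For a triangular section with side slope z = 3.8: A = zy² = 3.8×2.47² = 23.18 m²; P = 2y√(1+z²) = 2×2.47×3.929 = 19.41 m. Hydraulic radius R = A/P = 23.18/19.41 = 1.194 m. Q_B = (1/0.021)·23.18·1.194^(2/3)·√0.00065 = 31.68 m³/s.
Q_A = 206.8 m³/s vs Q_B = 31.68 m³/s, so channel A carries more.

channel A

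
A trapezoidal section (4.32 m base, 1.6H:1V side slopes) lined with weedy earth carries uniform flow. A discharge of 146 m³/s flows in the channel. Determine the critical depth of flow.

y_c = 3.31 m

At critical depth, Q² T / (g A³) = 1, i.e. A³/T = Q²/g = 146²/9.81 = 2173.
Try y = 3.64 m: A³/T = 3153 — high.
Try y = 3.31 m: A³/T = 2162 — ≈ 2173.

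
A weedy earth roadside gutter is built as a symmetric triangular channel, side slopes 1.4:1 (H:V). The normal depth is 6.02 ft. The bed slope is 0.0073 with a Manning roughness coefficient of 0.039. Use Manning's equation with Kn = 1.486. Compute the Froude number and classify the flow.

subcritical

For a triangular section with side slope z = 1.4: A = zy² = 1.4×6.02² = 50.74 ft²; P = 2y√(1+z²) = 2×6.02×1.72 = 20.71 ft.
Hydraulic radius R = A/P = 50.74/20.71 = 2.449 ft.
V = (1.486/n) R^(2/3) √S = (1.486/0.039) × 2.449^(2/3) × √0.0073 = 5.915 ft/s. Hydraulic depth D_h = A/T = 50.74/16.86 = 3.01 ft.
Froude number Fr = V/√(g·D_h) = 5.915/√(32.2×3.01) = 0.601, which is less than 1, so the flow is subcritical.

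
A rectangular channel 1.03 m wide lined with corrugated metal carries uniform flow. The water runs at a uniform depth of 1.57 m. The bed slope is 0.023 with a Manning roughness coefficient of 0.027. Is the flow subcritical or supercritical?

subcritical

Flow area A = b·y = 1.03 × 1.57 = 1.617 m². Wetted perimeter P = b + 2y = 1.03 + 2×1.57 = 4.17 m.
Hydraulic radius R = A/P = 1.617/4.17 = 0.3878 m.
V = (1/n) R^(2/3) √S = (1/0.027) × 0.3878^(2/3) × √0.023 = 2.987 m/s. Hydraulic depth D_h = A/T = 1.617/1.03 = 1.57 m.
Froude number Fr = V/√(g·D_h) = 2.987/√(9.81×1.57) = 0.761, which is less than 1, so the flow is subcritical.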